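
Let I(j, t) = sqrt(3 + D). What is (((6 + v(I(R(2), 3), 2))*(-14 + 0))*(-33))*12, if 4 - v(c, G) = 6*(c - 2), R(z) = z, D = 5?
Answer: 121968 - 66528*sqrt(2) ≈ 27883.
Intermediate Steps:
I(j, t) = 2*sqrt(2) (I(j, t) = sqrt(3 + 5) = sqrt(8) = 2*sqrt(2))
v(c, G) = 16 - 6*c (v(c, G) = 4 - 6*(c - 2) = 4 - 6*(-2 + c) = 4 - (-12 + 6*c) = 4 + (12 - 6*c) = 16 - 6*c)
(((6 + v(I(R(2), 3), 2))*(-14 + 0))*(-33))*12 = (((6 + (16 - 12*sqrt(2)))*(-14 + 0))*(-33))*12 = (((6 + (16 - 12*sqrt(2)))*(-14))*(-33))*12 = (((22 - 12*sqrt(2))*(-14))*(-33))*12 = ((-308 + 168*sqrt(2))*(-33))*12 = (10164 - 5544*sqrt(2))*12 = 121968 - 66528*sqrt(2)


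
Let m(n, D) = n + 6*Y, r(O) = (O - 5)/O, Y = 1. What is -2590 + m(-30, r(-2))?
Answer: -2614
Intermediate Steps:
r(O) = (-5 + O)/O
m(n, D) = 6 + n (m(n, D) = n + 6*1 = n + 6 = 6 + n)
-2590 + m(-30, r(-2)) = -2590 + (6 - 30) = -2590 - 24 = -2614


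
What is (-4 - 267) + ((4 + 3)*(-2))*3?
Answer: -313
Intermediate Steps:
(-4 - 267) + ((4 + 3)*(-2))*3 = -271 + (7*(-2))*3 = -271 - 14*3 = -271 - 42 = -313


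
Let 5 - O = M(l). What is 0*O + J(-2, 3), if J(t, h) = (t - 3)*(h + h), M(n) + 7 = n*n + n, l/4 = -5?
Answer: -30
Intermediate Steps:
l = -20 (l = 4*(-5) = -20)
M(n) = -7 + n + n**2 (M(n) = -7 + (n*n + n) = -7 + (n**2 + n) = -7 + (n + n**2) = -7 + n + n**2)
J(t, h) = 2*h*(-3 + t) (J(t, h) = (-3 + t)*(2*h) = 2*h*(-3 + t))
O = -368 (O = 5 - (-7 - 20 + (-20)**2) = 5 - (-7 - 20 + 400) = 5 - 1*373 = 5 - 373 = -368)
0*O + J(-2, 3) = 0*(-368) + 2*3*(-3 - 2) = 0 + 2*3*(-5) = 0 - 30 = -30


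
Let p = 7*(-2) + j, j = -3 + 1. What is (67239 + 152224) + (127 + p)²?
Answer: 231784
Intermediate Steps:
j = -2
p = -16 (p = 7*(-2) - 2 = -14 - 2 = -16)
(67239 + 152224) + (127 + p)² = (67239 + 152224) + (127 - 16)² = 219463 + 111² = 219463 + 12321 = 231784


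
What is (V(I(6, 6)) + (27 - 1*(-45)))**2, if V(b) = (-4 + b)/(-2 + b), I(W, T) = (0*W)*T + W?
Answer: 21025/4 ≈ 5256.3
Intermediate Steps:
I(W, T) = W (I(W, T) = 0*T + W = 0 + W = W)
V(b) = (-4 + b)/(-2 + b)
(V(I(6, 6)) + (27 - 1*(-45)))**2 = ((-4 + 6)/(-2 + 6) + (27 - 1*(-45)))**2 = (2/4 + (27 + 45))**2 = ((1/4)*2 + 72)**2 = (1/2 + 72)**2 = (145/2)**2 = 21025/4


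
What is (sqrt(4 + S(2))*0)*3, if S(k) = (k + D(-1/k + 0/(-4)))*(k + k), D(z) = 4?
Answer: 0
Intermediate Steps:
S(k) = 2*k*(4 + k) (S(k) = (k + 4)*(k + k) = (4 + k)*(2*k) = 2*k*(4 + k))
(sqrt(4 + S(2))*0)*3 = (sqrt(4 + 2*2*(4 + 2))*0)*3 = (sqrt(4 + 2*2*6)*0)*3 = (sqrt(4 + 24)*0)*3 = (sqrt(28)*0)*3 = ((2*sqrt(7))*0)*3 = 0*3 = 0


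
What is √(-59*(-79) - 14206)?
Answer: I*√9545 ≈ 97.698*I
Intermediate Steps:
√(-59*(-79) - 14206) = √(4661 - 14206) = √(-9545) = I*√9545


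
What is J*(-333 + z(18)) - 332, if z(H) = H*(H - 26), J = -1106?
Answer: 527230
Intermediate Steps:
z(H) = H*(-26 + H)
J*(-333 + z(18)) - 332 = -1106*(-333 + 18*(-26 + 18)) - 332 = -1106*(-333 + 18*(-8)) - 332 = -1106*(-333 - 144) - 332 = -1106*(-477) - 332 = 527562 - 332 = 527230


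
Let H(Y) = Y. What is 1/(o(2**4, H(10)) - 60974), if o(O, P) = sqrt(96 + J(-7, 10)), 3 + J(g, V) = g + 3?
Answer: -60974/3717828587 - sqrt(89)/3717828587 ≈ -1.6403e-5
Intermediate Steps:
J(g, V) = g (J(g, V) = -3 + (g + 3) = -3 + (3 + g) = g)
o(O, P) = sqrt(89) (o(O, P) = sqrt(96 - 7) = sqrt(89))
1/(o(2**4, H(10)) - 60974) = 1/(sqrt(89) - 60974) = 1/(-60974 + sqrt(89))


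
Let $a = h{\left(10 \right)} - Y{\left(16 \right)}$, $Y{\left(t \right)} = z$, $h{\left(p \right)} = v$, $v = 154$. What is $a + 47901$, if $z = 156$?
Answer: $47899$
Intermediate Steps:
$h{\left(p \right)} = 154$
$Y{\left(t \right)} = 156$
$a = -2$ ($a = 154 - 156 = -2$)
$a + 47901 = -2 + 47901 = 47899$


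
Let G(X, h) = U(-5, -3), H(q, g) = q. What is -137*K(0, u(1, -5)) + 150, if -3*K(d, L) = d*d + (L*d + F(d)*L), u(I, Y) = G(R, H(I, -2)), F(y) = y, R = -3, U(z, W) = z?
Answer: 150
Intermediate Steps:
G(X, h) = -5
u(I, Y) = -5
K(d, L) = -d²/3 - 2*L*d/3 (K(d, L) = -(d*d + (L*d + d*L))/3 = -(d² + (L*d + L*d))/3 = -(d² + 2*L*d)/3 = -d²/3 - 2*L*d/3)
-137*K(0, u(1, -5)) + 150 = -137*0*(-1*0 - 2*(-5))/3 + 150 = -137*0*(0 + 10)/3 + 150 = -137*0*10/3 + 150 = -137*0 + 150 = 0 + 150 = 150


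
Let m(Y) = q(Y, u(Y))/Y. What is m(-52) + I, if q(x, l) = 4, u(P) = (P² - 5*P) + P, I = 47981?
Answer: 623752/13 ≈ 47981.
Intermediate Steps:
u(P) = P² - 4*P
m(Y) = 4/Y
m(-52) + I = 4/(-52) + 47981 = 4*(-1/52) + 47981 = -1/13 + 47981 = 623752/13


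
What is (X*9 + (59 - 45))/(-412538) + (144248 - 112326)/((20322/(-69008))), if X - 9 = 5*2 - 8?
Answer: -454384489542337/4191798618 ≈ -1.0840e+5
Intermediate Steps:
X = 11 (X = 9 + (5*2 - 8) = 9 + (10 - 8) = 9 + 2 = 11)
(X*9 + (59 - 45))/(-412538) + (144248 - 112326)/((20322/(-69008))) = (11*9 + (59 - 45))/(-412538) + (144248 - 112326)/((20322/(-69008))) = (99 + 14)*(-1/412538) + 31922/((20322*(-1/69008))) = 113*(-1/412538) + 31922/(-10161/34504) = -113/412538 + 31922*(-34504/10161) = -113/412538 - 1101436688/10161 = -454384489542337/4191798618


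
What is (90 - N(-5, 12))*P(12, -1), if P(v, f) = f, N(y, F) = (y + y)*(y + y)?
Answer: 10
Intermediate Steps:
N(y, F) = 4*y² (N(y, F) = (2*y)*(2*y) = 4*y²)
(90 - N(-5, 12))*P(12, -1) = (90 - 4*(-5)²)*(-1) = (90 - 4*25)*(-1) = (90 - 1*100)*(-1) = (90 - 100)*(-1) = -10*(-1) = 10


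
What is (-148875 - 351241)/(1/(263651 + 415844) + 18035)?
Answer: -169913160710/6127346163 ≈ -27.730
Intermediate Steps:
(-148875 - 351241)/(1/(263651 + 415844) + 18035) = -500116/(1/679495 + 18035) = -500116/12254692326/679495 = -500116*679495/12254692326 = -169913160710/6127346163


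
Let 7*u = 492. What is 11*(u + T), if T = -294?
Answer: -17226/7 ≈ -2460.9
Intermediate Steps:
u = 492/7 (u = (1/7)*492 = 492/7 ≈ 70.286)
11*(u + T) = 11*(492/7 - 294) = 11*(-1566/7) = -17226/7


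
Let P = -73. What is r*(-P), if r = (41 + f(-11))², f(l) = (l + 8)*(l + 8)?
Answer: 182500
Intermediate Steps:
f(l) = (8 + l)² (f(l) = (8 + l)*(8 + l) = (8 + l)²)
r = 2500 (r = (41 + (8 - 11)²)² = (41 + (-3)²)² = (41 + 9)² = 50² = 2500)
r*(-P) = 2500*(-1*(-73)) = 2500*73 = 182500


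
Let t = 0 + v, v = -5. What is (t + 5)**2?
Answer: 0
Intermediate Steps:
t = -5 (t = 0 - 5 = -5)
(t + 5)**2 = (-5 + 5)**2 = 0**2 = 0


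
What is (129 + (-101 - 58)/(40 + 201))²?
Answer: 956664900/58081 ≈ 16471.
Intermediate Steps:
(129 + (-101 - 58)/(40 + 201))² = (129 - 159/241)² = (30930/241)² = 956664900/58081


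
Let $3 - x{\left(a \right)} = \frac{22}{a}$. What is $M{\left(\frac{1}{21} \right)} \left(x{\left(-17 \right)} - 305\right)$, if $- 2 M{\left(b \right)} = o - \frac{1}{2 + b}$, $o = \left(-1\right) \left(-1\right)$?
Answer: $\frac{56232}{731} \approx 76.925$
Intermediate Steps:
$o = 1$
$M{\left(b \right)} = - \frac{1}{2} + \frac{1}{2 \left(2 + b\right)}$ ($M{\left(b \right)} = - \frac{1 - \frac{1}{2 + b}}{2} = - \frac{1}{2} + \frac{1}{2 \left(2 + b\right)}$)
$x{\left(a \right)} = 3 - \frac{22}{a}$
$M{\left(\frac{1}{21} \right)} \left(x{\left(-17 \right)} - 305\right) = \frac{-1 - \frac{1}{21}}{2 \left(2 + \frac{1}{21}\right)} \left(\left(3 - \frac{22}{-17}\right) - 305\right) = \frac{-1 - \frac{1}{21}}{2 \left(2 + \frac{1}{21}\right)} \left(\left(3 - - \frac{22}{17}\right) - 305\right) = \frac{-1 - \frac{1}{21}}{2 \cdot \frac{43}{21}} \left(\left(3 + \frac{22}{17}\right) - 305\right) = \frac{1}{2} \cdot \frac{21}{43} \left(- \frac{22}{21}\right) \left(\frac{73}{17} - 305\right) = \left(- \frac{11}{43}\right) \left(- \frac{5112}{17}\right) = \frac{56232}{731}$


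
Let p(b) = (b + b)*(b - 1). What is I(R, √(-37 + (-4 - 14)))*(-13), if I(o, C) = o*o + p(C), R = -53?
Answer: -35087 + 26*I*√55 ≈ -35087.0 + 192.82*I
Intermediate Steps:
p(b) = 2*b*(-1 + b) (p(b) = (2*b)*(-1 + b) = 2*b*(-1 + b))
I(o, C) = o² + 2*C*(-1 + C) (I(o, C) = o*o + 2*C*(-1 + C) = o² + 2*C*(-1 + C))
I(R, √(-37 + (-4 - 14)))*(-13) = ((-53)² + 2*√(-37 + (-4 - 14))*(-1 + √(-37 + (-4 - 14))))*(-13) = (2809 + 2*√(-37 - 18)*(-1 + √(-37 - 18)))*(-13) = (2809 + 2*√(-55)*(-1 + √(-55)))*(-13) = (2809 + 2*(I*√55)*(-1 + I*√55))*(-13) = (2809 + 2*I*√55*(-1 + I*√55))*(-13) = -36517 - 26*I*√55*(-1 + I*√55)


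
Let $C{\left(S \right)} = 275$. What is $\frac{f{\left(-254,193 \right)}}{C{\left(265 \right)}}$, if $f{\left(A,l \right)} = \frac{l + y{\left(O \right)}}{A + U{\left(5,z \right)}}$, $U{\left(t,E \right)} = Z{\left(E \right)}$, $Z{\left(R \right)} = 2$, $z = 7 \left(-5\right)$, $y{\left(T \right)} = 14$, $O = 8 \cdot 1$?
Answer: $- \frac{23}{7700} \approx -0.002987$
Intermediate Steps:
$O = 8$
$z = -35$
$U{\left(t,E \right)} = 2$
$f{\left(A,l \right)} = \frac{14 + l}{2 + A}$ ($f{\left(A,l \right)} = \frac{l + 14}{A + 2} = \frac{14 + l}{2 + A}$)
$\frac{f{\left(-254,193 \right)}}{C{\left(265 \right)}} = \frac{\frac{1}{2 - 254} \left(14 + 193\right)}{275} = \frac{1}{-252} \cdot 207 \cdot \frac{1}{275} = \left(- \frac{1}{252}\right) 207 \cdot \frac{1}{275} = \left(- \frac{23}{28}\right) \frac{1}{275} = - \frac{23}{7700}$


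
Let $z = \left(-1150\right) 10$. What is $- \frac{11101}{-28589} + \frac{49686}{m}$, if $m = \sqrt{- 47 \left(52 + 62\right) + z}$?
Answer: $\frac{11101}{28589} - \frac{24843 i \sqrt{16858}}{8429} \approx 0.3883 - 382.68 i$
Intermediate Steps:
$z = -11500$
$m = i \sqrt{16858}$ ($m = \sqrt{- 47 \left(52 + 62\right) - 11500} = \sqrt{\left(-47\right) 114 - 11500} = \sqrt{-5358 - 11500} = \sqrt{-16858} = i \sqrt{16858} \approx 129.84 i$)
$- \frac{11101}{-28589} + \frac{49686}{m} = - \frac{11101}{-28589} + \frac{49686}{i \sqrt{16858}} = \left(-11101\right) \left(- \frac{1}{28589}\right) + 49686 \left(- \frac{i \sqrt{16858}}{16858}\right) = \frac{11101}{28589} - \frac{24843 i \sqrt{16858}}{8429}$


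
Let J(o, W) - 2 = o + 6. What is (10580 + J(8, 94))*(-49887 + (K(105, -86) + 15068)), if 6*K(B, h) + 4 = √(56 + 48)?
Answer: -368949188 + 3532*√26 ≈ -3.6893e+8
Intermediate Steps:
K(B, h) = -⅔ + √26/3 (K(B, h) = -⅔ + √(56 + 48)/6 = -⅔ + √104/6 = -⅔ + (2*√26)/6 = -⅔ + √26/3)
J(o, W) = 8 + o (J(o, W) = 2 + (o + 6) = 2 + (6 + o) = 8 + o)
(10580 + J(8, 94))*(-49887 + (K(105, -86) + 15068)) = (10580 + (8 + 8))*(-49887 + ((-⅔ + √26/3) + 15068)) = (10580 + 16)*(-49887 + (45202/3 + √26/3)) = 10596*(-104459/3 + √26/3) = -368949188 + 3532*√26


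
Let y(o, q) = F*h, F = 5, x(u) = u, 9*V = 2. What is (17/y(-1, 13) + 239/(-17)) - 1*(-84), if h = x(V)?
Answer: 14491/170 ≈ 85.241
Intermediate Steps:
V = 2/9 (V = (⅑)*2 = 2/9 ≈ 0.22222)
h = 2/9 ≈ 0.22222
y(o, q) = 10/9 (y(o, q) = 5*(2/9) = 10/9)
(17/y(-1, 13) + 239/(-17)) - 1*(-84) = (17/(10/9) + 239/(-17)) - 1*(-84) = (17*(9/10) + 239*(-1/17)) + 84 = (153/10 - 239/17) + 84 = 211/170 + 84 = 14491/170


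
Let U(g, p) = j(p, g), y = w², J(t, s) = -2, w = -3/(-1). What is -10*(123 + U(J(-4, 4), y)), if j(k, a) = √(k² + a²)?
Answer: -1230 - 10*√85 ≈ -1322.2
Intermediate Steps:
w = 3 (w = -3*(-1) = 3)
j(k, a) = √(a² + k²)
y = 9 (y = 3² = 9)
U(g, p) = √(g² + p²)
-10*(123 + U(J(-4, 4), y)) = -10*(123 + √((-2)² + 9²)) = -10*(123 + √(4 + 81)) = -10*(123 + √85) = -1230 - 10*√85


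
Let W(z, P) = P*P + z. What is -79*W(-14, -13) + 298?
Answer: -11947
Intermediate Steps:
W(z, P) = z + P**2 (W(z, P) = P**2 + z = z + P**2)
-79*W(-14, -13) + 298 = -79*(-14 + (-13)**2) + 298 = -79*(-14 + 169) + 298 = -79*155 + 298 = -12245 + 298 = -11947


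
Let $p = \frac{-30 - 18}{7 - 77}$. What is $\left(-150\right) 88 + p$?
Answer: $- \frac{461976}{35} \approx -13199.0$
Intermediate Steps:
$p = \frac{24}{35}$ ($p = - \frac{48}{-70} = \left(-48\right) \left(- \frac{1}{70}\right) = \frac{24}{35} \approx 0.68571$)
$\left(-150\right) 88 + p = \left(-150\right) 88 + \frac{24}{35} = -13200 + \frac{24}{35} = - \frac{461976}{35}$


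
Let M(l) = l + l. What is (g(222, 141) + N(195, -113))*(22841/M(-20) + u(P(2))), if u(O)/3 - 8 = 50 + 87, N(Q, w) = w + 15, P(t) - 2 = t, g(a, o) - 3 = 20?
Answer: 81615/8 ≈ 10202.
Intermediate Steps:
g(a, o) = 23 (g(a, o) = 3 + 20 = 23)
P(t) = 2 + t
M(l) = 2*l
N(Q, w) = 15 + w
u(O) = 435 (u(O) = 24 + 3*(50 + 87) = 24 + 3*137 = 24 + 411 = 435)
(g(222, 141) + N(195, -113))*(22841/M(-20) + u(P(2))) = (23 + (15 - 113))*(22841/((2*(-20))) + 435) = (23 - 98)*(22841/(-40) + 435) = -75*(22841*(-1/40) + 435) = -75*(-22841/40 + 435) = -75*(-5441/40) = 81615/8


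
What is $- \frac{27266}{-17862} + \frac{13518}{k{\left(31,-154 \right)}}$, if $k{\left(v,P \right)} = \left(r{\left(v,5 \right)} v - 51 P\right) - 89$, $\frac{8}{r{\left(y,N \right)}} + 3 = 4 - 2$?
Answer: $\frac{223208519}{67134327} \approx 3.3248$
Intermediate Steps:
$r{\left(y,N \right)} = -8$ ($r{\left(y,N \right)} = \frac{8}{-3 + \left(4 - 2\right)} = \frac{8}{-3 + 2} = \frac{8}{-1} = 8 \left(-1\right) = -8$)
$k{\left(v,P \right)} = -89 - 51 P - 8 v$ ($k{\left(v,P \right)} = \left(- 8 v - 51 P\right) - 89 = \left(- 51 P - 8 v\right) - 89 = -89 - 51 P - 8 v$)
$- \frac{27266}{-17862} + \frac{13518}{k{\left(31,-154 \right)}} = - \frac{27266}{-17862} + \frac{13518}{-89 - -7854 - 248} = \left(-27266\right) \left(- \frac{1}{17862}\right) + \frac{13518}{-89 + 7854 - 248} = \frac{13633}{8931} + \frac{13518}{7517} = \frac{223208519}{67134327}$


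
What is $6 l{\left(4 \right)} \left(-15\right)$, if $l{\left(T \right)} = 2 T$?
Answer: $-720$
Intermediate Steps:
$6 l{\left(4 \right)} \left(-15\right) = 6 \cdot 2 \cdot 4 \left(-15\right) = 6 \cdot 8 \left(-15\right) = 48 \left(-15\right) = -720$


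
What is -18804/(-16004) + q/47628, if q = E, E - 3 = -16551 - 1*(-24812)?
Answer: 64240873/47639907 ≈ 1.3485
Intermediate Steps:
E = 8264 (E = 3 + (-16551 - 1*(-24812)) = 3 + (-16551 + 24812) = 3 + 8261 = 8264)
q = 8264
-18804/(-16004) + q/47628 = -18804/(-16004) + 8264/47628 = -18804*(-1/16004) + 8264*(1/47628) = 4701/4001 + 2066/11907 = 64240873/47639907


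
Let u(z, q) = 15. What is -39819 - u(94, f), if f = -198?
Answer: -39834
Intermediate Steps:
-39819 - u(94, f) = -39819 - 1*15 = -39819 - 15 = -39834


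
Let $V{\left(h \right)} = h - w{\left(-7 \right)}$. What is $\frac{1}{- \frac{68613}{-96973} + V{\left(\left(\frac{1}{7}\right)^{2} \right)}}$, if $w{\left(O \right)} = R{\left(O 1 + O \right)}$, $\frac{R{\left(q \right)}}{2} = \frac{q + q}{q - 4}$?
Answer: $- \frac{42765093}{101915866} \approx -0.41961$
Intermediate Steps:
$R{\left(q \right)} = \frac{4 q}{-4 + q}$ ($R{\left(q \right)} = 2 \frac{q + q}{q - 4} = 2 \frac{2 q}{-4 + q} = \frac{4 q}{-4 + q}$)
$w{\left(O \right)} = \frac{8 O}{-4 + 2 O}$ ($w{\left(O \right)} = \frac{4 \left(O 1 + O\right)}{-4 + \left(O 1 + O\right)} = \frac{4 \left(O + O\right)}{-4 + \left(O + O\right)} = \frac{4 \cdot 2 O}{-4 + 2 O} = \frac{8 O}{-4 + 2 O}$)
$V{\left(h \right)} = - \frac{28}{9} + h$ ($V{\left(h \right)} = h - 4 \left(-7\right) \frac{1}{-2 - 7} = h - 4 \left(-7\right) \frac{1}{-9} = h - 4 \left(-7\right) \left(- \frac{1}{9}\right) = h - \frac{28}{9} = - \frac{28}{9} + h$)
$\frac{1}{- \frac{68613}{-96973} + V{\left(\left(\frac{1}{7}\right)^{2} \right)}} = \frac{1}{- \frac{68613}{-96973} - \left(\frac{28}{9} - \left(\frac{1}{7}\right)^{2}\right)} = \frac{1}{\left(-68613\right) \left(- \frac{1}{96973}\right) - \left(\frac{28}{9} - \left(\frac{1}{7}\right)^{2}\right)} = \frac{1}{\frac{68613}{96973} + \left(- \frac{28}{9} + \frac{1}{49}\right)} = \frac{1}{\frac{68613}{96973} - \frac{1363}{441}} = \frac{1}{- \frac{101915866}{42765093}} = - \frac{42765093}{101915866}$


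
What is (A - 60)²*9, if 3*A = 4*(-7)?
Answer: 43264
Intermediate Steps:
A = -28/3 (A = (4*(-7))/3 = (⅓)*(-28) = -28/3 ≈ -9.3333)
(A - 60)²*9 = (-28/3 - 60)²*9 = (-208/3)²*9 = (43264/9)*9 = 43264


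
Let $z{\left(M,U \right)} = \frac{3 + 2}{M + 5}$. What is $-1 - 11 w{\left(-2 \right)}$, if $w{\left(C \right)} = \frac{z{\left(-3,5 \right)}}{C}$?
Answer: $\frac{51}{4} \approx 12.75$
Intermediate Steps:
$z{\left(M,U \right)} = \frac{5}{5 + M}$
$w{\left(C \right)} = \frac{5}{2 C}$ ($w{\left(C \right)} = \frac{5 \frac{1}{5 - 3}}{C} = \frac{5 \cdot \frac{1}{2}}{C} = \frac{5}{2 C}$)
$-1 - 11 w{\left(-2 \right)} = -1 - 11 \frac{5}{2 \left(-2\right)} = -1 - 11 \cdot \frac{5}{2} \left(- \frac{1}{2}\right) = -1 - - \frac{55}{4} = -1 + \frac{55}{4} = \frac{51}{4}$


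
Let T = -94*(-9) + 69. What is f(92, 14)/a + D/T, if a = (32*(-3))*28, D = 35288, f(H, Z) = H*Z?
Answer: 557593/14640 ≈ 38.087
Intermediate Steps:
T = 915 (T = 846 + 69 = 915)
a = -2688 (a = -96*28 = -2688)
f(92, 14)/a + D/T = (92*14)/(-2688) + 35288/915 = 1288*(-1/2688) + 35288*(1/915) = -23/48 + 35288/915 = 557593/14640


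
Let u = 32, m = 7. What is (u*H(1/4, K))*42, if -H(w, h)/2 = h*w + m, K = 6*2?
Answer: -26880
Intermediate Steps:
K = 12
H(w, h) = -14 - 2*h*w (H(w, h) = -2*(h*w + 7) = -2*(7 + h*w) = -14 - 2*h*w)
(u*H(1/4, K))*42 = (32*(-14 - 2*12/4))*42 = (32*(-14 - 2*12*¼))*42 = (32*(-14 - 6))*42 = (32*(-20))*42 = -640*42 = -26880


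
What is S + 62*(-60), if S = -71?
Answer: -3791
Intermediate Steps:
S + 62*(-60) = -71 + 62*(-60) = -71 - 3720 = -3791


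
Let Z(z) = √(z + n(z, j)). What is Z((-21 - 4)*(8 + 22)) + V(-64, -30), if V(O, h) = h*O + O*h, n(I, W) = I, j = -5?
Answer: 3840 + 10*I*√15 ≈ 3840.0 + 38.73*I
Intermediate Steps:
V(O, h) = 2*O*h (V(O, h) = O*h + O*h = 2*O*h)
Z(z) = √2*√z (Z(z) = √(z + z) = √(2*z) = √2*√z)
Z((-21 - 4)*(8 + 22)) + V(-64, -30) = √2*√((-21 - 4)*(8 + 22)) + 2*(-64)*(-30) = √2*√(-25*30) + 3840 = √2*√(-750) + 3840 = √2*(5*I*√30) + 3840 = 10*I*√15 + 3840 = 3840 + 10*I*√15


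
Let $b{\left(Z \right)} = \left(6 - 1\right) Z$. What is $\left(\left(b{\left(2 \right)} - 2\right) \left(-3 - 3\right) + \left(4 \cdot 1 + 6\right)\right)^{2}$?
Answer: $1444$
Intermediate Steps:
$b{\left(Z \right)} = 5 Z$
$\left(\left(b{\left(2 \right)} - 2\right) \left(-3 - 3\right) + \left(4 \cdot 1 + 6\right)\right)^{2} = \left(\left(5 \cdot 2 - 2\right) \left(-3 - 3\right) + \left(4 \cdot 1 + 6\right)\right)^{2} = \left(\left(10 - 2\right) \left(-6\right) + \left(4 + 6\right)\right)^{2} = \left(8 \left(-6\right) + 10\right)^{2} = \left(-48 + 10\right)^{2} = \left(-38\right)^{2} = 1444$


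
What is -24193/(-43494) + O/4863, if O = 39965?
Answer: 618629423/70503774 ≈ 8.7744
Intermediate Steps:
-24193/(-43494) + O/4863 = -24193/(-43494) + 39965/4863 = -24193*(-1/43494) + 39965*(1/4863) = 24193/43494 + 39965/4863 = 618629423/70503774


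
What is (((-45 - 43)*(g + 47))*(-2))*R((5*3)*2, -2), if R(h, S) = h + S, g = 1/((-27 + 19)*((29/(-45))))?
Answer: 6744584/29 ≈ 2.3257e+5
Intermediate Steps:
g = 45/232 (g = 1/((-8)*((29*(-1/45)))) = -1/(8*(-29/45)) = -1/8*(-45/29) = 45/232 ≈ 0.19397)
R(h, S) = S + h
(((-45 - 43)*(g + 47))*(-2))*R((5*3)*2, -2) = (((-45 - 43)*(45/232 + 47))*(-2))*(-2 + (5*3)*2) = (-88*10949/232*(-2))*(-2 + 15*2) = (-120439/29*(-2))*(-2 + 30) = (240878/29)*28 = 6744584/29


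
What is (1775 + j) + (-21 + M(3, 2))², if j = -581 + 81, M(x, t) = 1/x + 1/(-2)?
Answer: 62029/36 ≈ 1723.0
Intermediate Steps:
M(x, t) = -½ + 1/x (M(x, t) = 1/x + 1*(-½) = 1/x - ½ = -½ + 1/x)
j = -500
(1775 + j) + (-21 + M(3, 2))² = (1775 - 500) + (-21 + (½)*(2 - 1*3)/3)² = 1275 + (-21 + (½)*(⅓)*(2 - 3))² = 1275 + (-21 + (½)*(⅓)*(-1))² = 1275 + (-21 - ⅙)² = 1275 + (-127/6)² = 1275 + 16129/36 = 62029/36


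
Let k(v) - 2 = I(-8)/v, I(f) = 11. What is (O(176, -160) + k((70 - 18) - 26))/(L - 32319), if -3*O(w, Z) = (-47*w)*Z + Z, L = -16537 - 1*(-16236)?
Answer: 11469057/848120 ≈ 13.523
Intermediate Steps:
k(v) = 2 + 11/v
L = -301 (L = -16537 + 16236 = -301)
O(w, Z) = -Z/3 + 47*Z*w/3 (O(w, Z) = -((-47*w)*Z + Z)/3 = -(-47*Z*w + Z)/3 = -(Z - 47*Z*w)/3 = -Z/3 + 47*Z*w/3)
(O(176, -160) + k((70 - 18) - 26))/(L - 32319) = ((⅓)*(-160)*(-1 + 47*176) + (2 + 11/((70 - 18) - 26)))/(-301 - 32319) = ((⅓)*(-160)*(-1 + 8272) + (2 + 11/(52 - 26)))/(-32620) = ((⅓)*(-160)*8271 + (2 + 11/26))*(-1/32620) = (-441120 + (2 + 11*(1/26)))*(-1/32620) = (-441120 + (2 + 11/26))*(-1/32620) = (-441120 + 63/26)*(-1/32620) = -11469057/26*(-1/32620) = 11469057/848120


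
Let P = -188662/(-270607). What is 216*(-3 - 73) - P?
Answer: -4442473174/270607 ≈ -16417.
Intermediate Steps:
P = 188662/270607 (P = -188662*(-1/270607) = 188662/270607 ≈ 0.69718)
216*(-3 - 73) - P = 216*(-3 - 73) - 1*188662/270607 = 216*(-76) - 188662/270607 = -16416 - 188662/270607 = -4442473174/270607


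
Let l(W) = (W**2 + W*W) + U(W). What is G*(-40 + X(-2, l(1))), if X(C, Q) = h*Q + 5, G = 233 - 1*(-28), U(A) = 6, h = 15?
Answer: 22185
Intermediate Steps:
l(W) = 6 + 2*W**2 (l(W) = (W**2 + W*W) + 6 = (W**2 + W**2) + 6 = 2*W**2 + 6 = 6 + 2*W**2)
G = 261 (G = 233 + 28 = 261)
X(C, Q) = 5 + 15*Q (X(C, Q) = 15*Q + 5 = 5 + 15*Q)
G*(-40 + X(-2, l(1))) = 261*(-40 + (5 + 15*(6 + 2*1**2))) = 261*(-40 + (5 + 15*(6 + 2*1))) = 261*(-40 + (5 + 15*(6 + 2))) = 261*(-40 + (5 + 15*8)) = 261*(-40 + (5 + 120)) = 261*(-40 + 125) = 261*85 = 22185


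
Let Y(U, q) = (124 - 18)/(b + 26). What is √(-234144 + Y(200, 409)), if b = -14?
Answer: I*√8428866/6 ≈ 483.88*I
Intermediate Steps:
Y(U, q) = 53/6 (Y(U, q) = (124 - 18)/(-14 + 26) = 106/12 = 106*(1/12) = 53/6)
√(-234144 + Y(200, 409)) = √(-234144 + 53/6) = √(-1404811/6) = I*√8428866/6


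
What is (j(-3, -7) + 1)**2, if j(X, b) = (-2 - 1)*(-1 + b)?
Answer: 625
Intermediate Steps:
j(X, b) = 3 - 3*b (j(X, b) = -3*(-1 + b) = 3 - 3*b)
(j(-3, -7) + 1)**2 = ((3 - 3*(-7)) + 1)**2 = ((3 + 21) + 1)**2 = (24 + 1)**2 = 25**2 = 625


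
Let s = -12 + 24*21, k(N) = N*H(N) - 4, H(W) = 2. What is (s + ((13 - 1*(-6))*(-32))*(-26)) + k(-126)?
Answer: 16044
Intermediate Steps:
k(N) = -4 + 2*N (k(N) = N*2 - 4 = 2*N - 4 = -4 + 2*N)
s = 492 (s = -12 + 504 = 492)
(s + ((13 - 1*(-6))*(-32))*(-26)) + k(-126) = (492 + ((13 - 1*(-6))*(-32))*(-26)) + (-4 + 2*(-126)) = (492 + ((13 + 6)*(-32))*(-26)) + (-4 - 252) = (492 + (19*(-32))*(-26)) - 256 = (492 - 608*(-26)) - 256 = (492 + 15808) - 256 = 16300 - 256 = 16044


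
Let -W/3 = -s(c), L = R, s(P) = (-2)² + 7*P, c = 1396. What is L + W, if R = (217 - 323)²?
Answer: 40564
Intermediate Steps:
s(P) = 4 + 7*P
R = 11236 (R = (-106)² = 11236)
L = 11236
W = 29328 (W = -(-3)*(4 + 7*1396) = -(-3)*(4 + 9772) = -(-3)*9776 = -3*(-9776) = 29328)
L + W = 11236 + 29328 = 40564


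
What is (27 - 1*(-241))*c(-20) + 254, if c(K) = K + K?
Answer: -10466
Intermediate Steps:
c(K) = 2*K
(27 - 1*(-241))*c(-20) + 254 = (27 - 1*(-241))*(2*(-20)) + 254 = (27 + 241)*(-40) + 254 = 268*(-40) + 254 = -10720 + 254 = -10466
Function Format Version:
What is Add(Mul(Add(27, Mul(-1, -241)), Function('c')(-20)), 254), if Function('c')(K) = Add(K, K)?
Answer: -10466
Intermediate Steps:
Function('c')(K) = Mul(2, K)
Add(Mul(Add(27, Mul(-1, -241)), Function('c')(-20)), 254) = Add(Mul(Add(27, Mul(-1, -241)), Mul(2, -20)), 254) = Add(Mul(Add(27, 241), -40), 254) = Add(Mul(268, -40), 254) = Add(-10720, 254) = -10466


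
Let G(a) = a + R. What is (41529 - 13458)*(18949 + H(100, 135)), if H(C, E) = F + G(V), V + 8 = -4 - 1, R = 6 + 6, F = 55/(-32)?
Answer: 17018913951/32 ≈ 5.3184e+8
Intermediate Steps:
F = -55/32 (F = 55*(-1/32) = -55/32 ≈ -1.7188)
R = 12
V = -13 (V = -8 + (-4 - 1) = -8 - 5 = -13)
G(a) = 12 + a (G(a) = a + 12 = 12 + a)
H(C, E) = -87/32 (H(C, E) = -55/32 + (12 - 13) = -55/32 - 1 = -87/32)
(41529 - 13458)*(18949 + H(100, 135)) = (41529 - 13458)*(18949 - 87/32) = 28071*(606281/32) = 17018913951/32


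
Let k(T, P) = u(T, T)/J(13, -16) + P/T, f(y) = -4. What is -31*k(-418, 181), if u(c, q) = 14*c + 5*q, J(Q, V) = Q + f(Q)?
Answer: 102962935/3762 ≈ 27369.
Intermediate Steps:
J(Q, V) = -4 + Q (J(Q, V) = Q - 4 = -4 + Q)
u(c, q) = 5*q + 14*c
k(T, P) = 19*T/9 + P/T (k(T, P) = (5*T + 14*T)/(-4 + 13) + P/T = (19*T)/9 + P/T = (19*T)*(⅑) + P/T = 19*T/9 + P/T)
-31*k(-418, 181) = -31*((19/9)*(-418) + 181/(-418)) = -31*(-7942/9 + 181*(-1/418)) = -31*(-7942/9 - 181/418) = -31*(-3321385/3762) = 102962935/3762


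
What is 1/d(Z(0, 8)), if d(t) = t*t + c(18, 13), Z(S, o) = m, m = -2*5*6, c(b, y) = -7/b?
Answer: 18/64793 ≈ 0.00027781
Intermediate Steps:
m = -60 (m = -10*6 = -60)
Z(S, o) = -60
d(t) = -7/18 + t² (d(t) = t*t - 7/18 = t² - 7*1/18 = t² - 7/18 = -7/18 + t²)
1/d(Z(0, 8)) = 1/(-7/18 + (-60)²) = 1/(-7/18 + 3600) = 1/(64793/18) = 18/64793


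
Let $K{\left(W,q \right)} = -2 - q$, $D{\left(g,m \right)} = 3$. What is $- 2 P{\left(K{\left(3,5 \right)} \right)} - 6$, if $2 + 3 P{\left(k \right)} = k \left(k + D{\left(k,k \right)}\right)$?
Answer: $- \frac{70}{3} \approx -23.333$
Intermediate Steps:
$P{\left(k \right)} = - \frac{2}{3} + \frac{k \left(3 + k\right)}{3}$ ($P{\left(k \right)} = - \frac{2}{3} + \frac{k \left(k + 3\right)}{3} = - \frac{2}{3} + \frac{k \left(3 + k\right)}{3}$)
$- 2 P{\left(K{\left(3,5 \right)} \right)} - 6 = - 2 \left(- \frac{2}{3} - 7 + \frac{\left(-2 - 5\right)^{2}}{3}\right) - 6 = - 2 \left(- \frac{2}{3} - 7 + \frac{\left(-7\right)^{2}}{3}\right) - 6 = - 2 \left(- \frac{2}{3} - 7 + \frac{1}{3} \cdot 49\right) - 6 = - 2 \left(- \frac{2}{3} - 7 + \frac{49}{3}\right) - 6 = \left(-2\right) \frac{26}{3} - 6 = - \frac{52}{3} - 6 = - \frac{70}{3}$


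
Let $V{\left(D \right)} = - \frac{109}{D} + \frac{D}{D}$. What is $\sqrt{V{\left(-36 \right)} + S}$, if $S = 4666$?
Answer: $\frac{\sqrt{168121}}{6} \approx 68.338$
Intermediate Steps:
$V{\left(D \right)} = 1 - \frac{109}{D}$ ($V{\left(D \right)} = - \frac{109}{D} + 1 = 1 - \frac{109}{D}$)
$\sqrt{V{\left(-36 \right)} + S} = \sqrt{\frac{-109 - 36}{-36} + 4666} = \sqrt{\left(- \frac{1}{36}\right) \left(-145\right) + 4666} = \sqrt{\frac{145}{36} + 4666} = \sqrt{\frac{168121}{36}} = \frac{\sqrt{168121}}{6}$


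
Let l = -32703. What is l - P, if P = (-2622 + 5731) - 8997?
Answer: -26815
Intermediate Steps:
P = -5888 (P = 3109 - 8997 = -5888)
l - P = -32703 - 1*(-5888) = -32703 + 5888 = -26815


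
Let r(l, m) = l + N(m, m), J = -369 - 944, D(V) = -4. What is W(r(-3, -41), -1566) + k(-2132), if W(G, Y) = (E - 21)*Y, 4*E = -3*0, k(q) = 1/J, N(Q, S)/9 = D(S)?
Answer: 43179317/1313 ≈ 32886.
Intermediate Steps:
J = -1313
N(Q, S) = -36 (N(Q, S) = 9*(-4) = -36)
k(q) = -1/1313 (k(q) = 1/(-1313) = -1/1313)
E = 0 (E = (-3*0)/4 = (¼)*0 = 0)
r(l, m) = -36 + l (r(l, m) = l - 36 = -36 + l)
W(G, Y) = -21*Y (W(G, Y) = (0 - 21)*Y = -21*Y)
W(r(-3, -41), -1566) + k(-2132) = -21*(-1566) - 1/1313 = 32886 - 1/1313 = 43179317/1313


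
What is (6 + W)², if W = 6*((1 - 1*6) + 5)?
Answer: 36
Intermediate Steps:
W = 0 (W = 6*((1 - 6) + 5) = 6*(-5 + 5) = 6*0 = 0)
(6 + W)² = (6 + 0)² = 6² = 36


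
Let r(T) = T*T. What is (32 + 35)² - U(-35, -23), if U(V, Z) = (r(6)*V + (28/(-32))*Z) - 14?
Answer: 45943/8 ≈ 5742.9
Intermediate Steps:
r(T) = T²
U(V, Z) = -14 + 36*V - 7*Z/8 (U(V, Z) = (6²*V + (28/(-32))*Z) - 14 = (36*V + (28*(-1/32))*Z) - 14 = (36*V - 7*Z/8) - 14 = -14 + 36*V - 7*Z/8)
(32 + 35)² - U(-35, -23) = (32 + 35)² - (-14 + 36*(-35) - 7/8*(-23)) = 67² - (-14 - 1260 + 161/8) = 4489 - 1*(-10031/8) = 4489 + 10031/8 = 45943/8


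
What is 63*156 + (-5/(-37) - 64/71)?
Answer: 25816143/2627 ≈ 9827.2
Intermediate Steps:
63*156 + (-5/(-37) - 64/71) = 9828 + (-5*(-1/37) - 64*1/71) = 9828 + (5/37 - 64/71) = 9828 - 2013/2627 = 25816143/2627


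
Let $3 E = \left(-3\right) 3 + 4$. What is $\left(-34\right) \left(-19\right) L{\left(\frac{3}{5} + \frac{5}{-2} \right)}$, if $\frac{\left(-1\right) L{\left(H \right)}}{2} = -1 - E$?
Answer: $- \frac{2584}{3} \approx -861.33$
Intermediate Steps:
$E = - \frac{5}{3}$ ($E = \frac{\left(-3\right) 3 + 4}{3} = \frac{-9 + 4}{3} = \frac{1}{3} \left(-5\right) = - \frac{5}{3} \approx -1.6667$)
$L{\left(H \right)} = - \frac{4}{3}$ ($L{\left(H \right)} = - 2 \left(-1 - - \frac{5}{3}\right) = - 2 \left(-1 + \frac{5}{3}\right) = \left(-2\right) \frac{2}{3} = - \frac{4}{3}$)
$\left(-34\right) \left(-19\right) L{\left(\frac{3}{5} + \frac{5}{-2} \right)} = \left(-34\right) \left(-19\right) \left(- \frac{4}{3}\right) = 646 \left(- \frac{4}{3}\right) = - \frac{2584}{3}$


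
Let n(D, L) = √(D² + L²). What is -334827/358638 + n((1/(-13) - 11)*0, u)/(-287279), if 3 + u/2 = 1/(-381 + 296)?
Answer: -2725409569987/2919159703390 ≈ -0.93363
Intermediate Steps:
u = -512/85 (u = -6 + 2/(-381 + 296) = -6 + 2/(-85) = -6 + 2*(-1/85) = -6 - 2/85 = -512/85 ≈ -6.0235)
-334827/358638 + n((1/(-13) - 11)*0, u)/(-287279) = -334827/358638 + √(((1/(-13) - 11)*0)² + (-512/85)²)/(-287279) = -334827*1/358638 + √(((-1/13 - 11)*0)² + 262144/7225)*(-1/287279) = -111609/119546 + √((-144/13*0)² + 262144/7225)*(-1/287279) = -111609/119546 + √(0² + 262144/7225)*(-1/287279) = -111609/119546 + √(0 + 262144/7225)*(-1/287279) = -111609/119546 + √(262144/7225)*(-1/287279) = -111609/119546 + (512/85)*(-1/287279) = -111609/119546 - 512/24418715 = -2725409569987/2919159703390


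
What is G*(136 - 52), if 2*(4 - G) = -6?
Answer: 588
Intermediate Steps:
G = 7 (G = 4 - 1/2*(-6) = 4 + 3 = 7)
G*(136 - 52) = 7*(136 - 52) = 7*84 = 588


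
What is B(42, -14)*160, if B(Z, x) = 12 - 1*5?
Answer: 1120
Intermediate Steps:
B(Z, x) = 7 (B(Z, x) = 12 - 5 = 7)
B(42, -14)*160 = 7*160 = 1120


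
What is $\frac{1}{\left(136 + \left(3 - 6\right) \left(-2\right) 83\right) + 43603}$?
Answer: $\frac{1}{44237} \approx 2.2605 \cdot 10^{-5}$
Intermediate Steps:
$\frac{1}{\left(136 + \left(3 - 6\right) \left(-2\right) 83\right) + 43603} = \frac{1}{\left(136 + \left(-3\right) \left(-2\right) 83\right) + 43603} = \frac{1}{\left(136 + 6 \cdot 83\right) + 43603} = \frac{1}{\left(136 + 498\right) + 43603} = \frac{1}{634 + 43603} = \frac{1}{44237}$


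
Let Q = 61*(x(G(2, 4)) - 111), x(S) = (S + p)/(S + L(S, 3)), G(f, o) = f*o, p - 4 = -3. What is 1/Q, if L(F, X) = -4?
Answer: -4/26535 ≈ -0.00015074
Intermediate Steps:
p = 1 (p = 4 - 3 = 1)
x(S) = (1 + S)/(-4 + S) (x(S) = (S + 1)/(S - 4) = (1 + S)/(-4 + S))
Q = -26535/4 (Q = 61*((1 + 2*4)/(-4 + 2*4) - 111) = 61*((1 + 8)/(-4 + 8) - 111) = 61*(9/4 - 111) = 61*(-435/4) = -26535/4 ≈ -6633.8)
1/Q = 1/(-26535/4) = -4/26535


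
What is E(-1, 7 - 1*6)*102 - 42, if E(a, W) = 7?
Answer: 672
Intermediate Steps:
E(-1, 7 - 1*6)*102 - 42 = 7*102 - 42 = 714 - 42 = 672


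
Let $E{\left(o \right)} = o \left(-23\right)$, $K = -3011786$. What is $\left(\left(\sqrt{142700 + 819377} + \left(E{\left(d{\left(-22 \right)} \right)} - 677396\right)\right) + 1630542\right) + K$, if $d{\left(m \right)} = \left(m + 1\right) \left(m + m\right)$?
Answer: $-2079892 + \sqrt{962077} \approx -2.0789 \cdot 10^{6}$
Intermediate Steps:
$d{\left(m \right)} = 2 m \left(1 + m\right)$ ($d{\left(m \right)} = \left(1 + m\right) 2 m = 2 m \left(1 + m\right)$)
$E{\left(o \right)} = - 23 o$
$\left(\left(\sqrt{142700 + 819377} + \left(E{\left(d{\left(-22 \right)} \right)} - 677396\right)\right) + 1630542\right) + K = \left(\left(\sqrt{142700 + 819377} - \left(677396 + 23 \cdot 2 \left(-22\right) \left(1 - 22\right)\right)\right) + 1630542\right) - 3011786 = \left(\left(\sqrt{962077} - \left(677396 + 23 \cdot 2 \left(-22\right) \left(-21\right)\right)\right) + 1630542\right) - 3011786 = \left(\left(\sqrt{962077} - 698648\right) + 1630542\right) - 3011786 = \left(\left(-698648 + \sqrt{962077}\right) + 1630542\right) - 3011786 = \left(931894 + \sqrt{962077}\right) - 3011786 = -2079892 + \sqrt{962077}$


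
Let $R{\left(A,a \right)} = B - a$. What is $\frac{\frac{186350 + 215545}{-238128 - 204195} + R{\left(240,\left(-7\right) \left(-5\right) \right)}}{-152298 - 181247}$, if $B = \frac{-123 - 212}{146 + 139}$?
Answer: $\frac{103886449}{934385958555} \approx 0.00011118$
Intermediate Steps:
$B = - \frac{67}{57}$ ($B = - \frac{335}{285} = \left(-335\right) \frac{1}{285} = - \frac{67}{57} \approx -1.1754$)
$R{\left(A,a \right)} = - \frac{67}{57} - a$
$\frac{\frac{186350 + 215545}{-238128 - 204195} + R{\left(240,\left(-7\right) \left(-5\right) \right)}}{-152298 - 181247} = \frac{\frac{186350 + 215545}{-238128 - 204195} - \left(\frac{67}{57} - -35\right)}{-152298 - 181247} = \frac{\frac{401895}{-442323} - \frac{2062}{57}}{-333545} = \left(401895 \left(- \frac{1}{442323}\right) - \frac{2062}{57}\right) \left(- \frac{1}{333545}\right) = \left(- \frac{44655}{49147} - \frac{2062}{57}\right) \left(- \frac{1}{333545}\right) = \left(- \frac{103886449}{2801379}\right) \left(- \frac{1}{333545}\right) = \frac{103886449}{934385958555}$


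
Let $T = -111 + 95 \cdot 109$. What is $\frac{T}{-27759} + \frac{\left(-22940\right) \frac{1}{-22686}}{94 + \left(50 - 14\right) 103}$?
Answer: $- \frac{3872502011}{10501201941} \approx -0.36877$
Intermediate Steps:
$T = 10244$ ($T = -111 + 10355 = 10244$)
$\frac{T}{-27759} + \frac{\left(-22940\right) \frac{1}{-22686}}{94 + \left(50 - 14\right) 103} = \frac{10244}{-27759} + \frac{\left(-22940\right) \frac{1}{-22686}}{94 + \left(50 - 14\right) 103} = 10244 \left(- \frac{1}{27759}\right) + \frac{\left(-22940\right) \left(- \frac{1}{22686}\right)}{94 + 36 \cdot 103} = - \frac{10244}{27759} + \frac{11470}{11343 \left(94 + 3708\right)} = - \frac{10244}{27759} + \frac{11470}{11343 \cdot 3802} = - \frac{10244}{27759} + \frac{11470}{11343} \cdot \frac{1}{3802} = - \frac{10244}{27759} + \frac{5735}{21563043} = - \frac{3872502011}{10501201941}$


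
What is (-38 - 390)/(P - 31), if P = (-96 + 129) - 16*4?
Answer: 214/31 ≈ 6.9032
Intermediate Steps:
P = -31 (P = 33 - 64 = -31)
(-38 - 390)/(P - 31) = (-38 - 390)/(-31 - 31) = -428/(-62) = -428*(-1/62) = 214/31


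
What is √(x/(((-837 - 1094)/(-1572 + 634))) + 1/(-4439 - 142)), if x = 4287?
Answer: √18105754369891645/2948637 ≈ 45.634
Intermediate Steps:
√(x/(((-837 - 1094)/(-1572 + 634))) + 1/(-4439 - 142)) = √(4287/(((-837 - 1094)/(-1572 + 634))) + 1/(-4439 - 142)) = √(4287/((-1931/(-938))) + 1/(-4581)) = √(4287/((-1931*(-1/938))) - 1/4581) = √(4287/(1931/938) - 1/4581) = √(4287*(938/1931) - 1/4581) = √(4021206/1931 - 1/4581) = √(18421142755/8845911) = √18105754369891645/2948637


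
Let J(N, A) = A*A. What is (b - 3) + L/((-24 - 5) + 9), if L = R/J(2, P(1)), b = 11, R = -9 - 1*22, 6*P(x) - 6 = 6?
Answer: 671/80 ≈ 8.3875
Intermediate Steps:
P(x) = 2 (P(x) = 1 + (1/6)*6 = 1 + 1 = 2)
R = -31 (R = -9 - 22 = -31)
J(N, A) = A**2
L = -31/4 (L = -31/(2**2) = -31/4 ≈ -7.7500)
(b - 3) + L/((-24 - 5) + 9) = (11 - 3) - 31/4/((-24 - 5) + 9) = 8 - 31/4/(-29 + 9) = 8 - 31/4/(-20) = 8 - 1/20*(-31/4) = 8 + 31/80 = 671/80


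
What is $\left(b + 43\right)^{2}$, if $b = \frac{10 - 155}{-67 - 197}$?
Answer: $\frac{132181009}{69696} \approx 1896.5$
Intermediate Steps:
$b = \frac{145}{264}$ ($b = - \frac{145}{-264} = \left(-145\right) \left(- \frac{1}{264}\right) = \frac{145}{264} \approx 0.54924$)
$\left(b + 43\right)^{2} = \left(\frac{145}{264} + 43\right)^{2} = \left(\frac{11497}{264}\right)^{2} = \frac{132181009}{69696}$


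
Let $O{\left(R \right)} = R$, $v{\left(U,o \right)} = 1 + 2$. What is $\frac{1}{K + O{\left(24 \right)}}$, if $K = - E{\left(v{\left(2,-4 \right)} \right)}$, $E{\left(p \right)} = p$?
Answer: $\frac{1}{21} \approx 0.047619$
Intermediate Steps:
$v{\left(U,o \right)} = 3$
$K = -3$ ($K = \left(-1\right) 3 = -3$)
$\frac{1}{K + O{\left(24 \right)}} = \frac{1}{-3 + 24} = \frac{1}{21}$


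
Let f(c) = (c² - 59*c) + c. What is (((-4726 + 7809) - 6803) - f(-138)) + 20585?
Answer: -10183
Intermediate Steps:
f(c) = c² - 58*c
(((-4726 + 7809) - 6803) - f(-138)) + 20585 = (((-4726 + 7809) - 6803) - (-138)*(-58 - 138)) + 20585 = ((3083 - 6803) - (-138)*(-196)) + 20585 = (-3720 - 1*27048) + 20585 = (-3720 - 27048) + 20585 = -30768 + 20585 = -10183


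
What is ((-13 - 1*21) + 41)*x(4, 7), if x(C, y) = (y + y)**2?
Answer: 1372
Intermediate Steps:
x(C, y) = 4*y**2 (x(C, y) = (2*y)**2 = 4*y**2)
((-13 - 1*21) + 41)*x(4, 7) = ((-13 - 1*21) + 41)*(4*7**2) = ((-13 - 21) + 41)*(4*49) = (-34 + 41)*196 = 7*196 = 1372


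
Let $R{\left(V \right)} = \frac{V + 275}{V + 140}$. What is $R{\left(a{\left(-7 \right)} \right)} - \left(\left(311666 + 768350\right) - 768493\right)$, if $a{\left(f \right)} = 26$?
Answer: $- \frac{51712517}{166} \approx -3.1152 \cdot 10^{5}$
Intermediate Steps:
$R{\left(V \right)} = \frac{275 + V}{140 + V}$
$R{\left(a{\left(-7 \right)} \right)} - \left(\left(311666 + 768350\right) - 768493\right) = \frac{275 + 26}{140 + 26} - \left(\left(311666 + 768350\right) - 768493\right) = \frac{1}{166} \cdot 301 - \left(1080016 - 768493\right) = \frac{1}{166} \cdot 301 - 311523 = \frac{301}{166} - 311523 = - \frac{51712517}{166}$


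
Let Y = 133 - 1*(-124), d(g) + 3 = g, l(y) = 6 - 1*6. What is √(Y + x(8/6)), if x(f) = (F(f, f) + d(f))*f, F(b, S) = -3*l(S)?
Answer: √2293/3 ≈ 15.962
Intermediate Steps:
l(y) = 0 (l(y) = 6 - 6 = 0)
d(g) = -3 + g
F(b, S) = 0 (F(b, S) = -3*0 = 0)
Y = 257 (Y = 133 + 124 = 257)
x(f) = f*(-3 + f) (x(f) = (0 + (-3 + f))*f = (-3 + f)*f = f*(-3 + f))
√(Y + x(8/6)) = √(257 + (8/6)*(-3 + 8/6)) = √(257 + ((⅙)*8)*(-3 + (⅙)*8)) = √(257 + 4*(-3 + 4/3)/3) = √(257 + (4/3)*(-5/3)) = √(257 - 20/9) = √(2293/9) = √2293/3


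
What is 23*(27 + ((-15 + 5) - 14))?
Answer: 69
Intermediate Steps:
23*(27 + ((-15 + 5) - 14)) = 23*(27 + (-10 - 14)) = 23*(27 - 24) = 23*3 = 69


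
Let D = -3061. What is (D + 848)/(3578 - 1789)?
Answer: -2213/1789 ≈ -1.2370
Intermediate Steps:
(D + 848)/(3578 - 1789) = (-3061 + 848)/(3578 - 1789) = -2213/1789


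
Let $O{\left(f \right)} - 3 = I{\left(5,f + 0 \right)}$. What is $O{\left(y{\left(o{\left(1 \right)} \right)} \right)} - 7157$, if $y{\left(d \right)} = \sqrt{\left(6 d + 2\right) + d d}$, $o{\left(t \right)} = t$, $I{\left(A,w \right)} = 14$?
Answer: $-7140$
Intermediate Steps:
$y{\left(d \right)} = \sqrt{2 + d^{2} + 6 d}$ ($y{\left(d \right)} = \sqrt{\left(2 + 6 d\right) + d^{2}} = \sqrt{2 + d^{2} + 6 d}$)
$O{\left(f \right)} = 17$ ($O{\left(f \right)} = 3 + 14 = 17$)
$O{\left(y{\left(o{\left(1 \right)} \right)} \right)} - 7157 = 17 - 7157 = -7140$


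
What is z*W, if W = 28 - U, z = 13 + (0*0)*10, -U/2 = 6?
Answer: 520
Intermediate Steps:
U = -12 (U = -2*6 = -12)
z = 13 (z = 13 + 0*10 = 13 + 0 = 13)
W = 40 (W = 28 - 1*(-12) = 28 + 12 = 40)
z*W = 13*40 = 520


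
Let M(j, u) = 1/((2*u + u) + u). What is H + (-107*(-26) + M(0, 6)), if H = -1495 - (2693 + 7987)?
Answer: -225431/24 ≈ -9393.0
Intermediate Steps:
H = -12175 (H = -1495 - 1*10680 = -1495 - 10680 = -12175)
M(j, u) = 1/(4*u) (M(j, u) = 1/(3*u + u) = 1/(4*u))
H + (-107*(-26) + M(0, 6)) = -12175 + (-107*(-26) + (¼)/6) = -12175 + (2782 + (¼)*(⅙)) = -12175 + (2782 + 1/24) = -12175 + 66769/24 = -225431/24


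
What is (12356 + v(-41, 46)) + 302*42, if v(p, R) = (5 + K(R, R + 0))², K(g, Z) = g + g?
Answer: 34449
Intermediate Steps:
K(g, Z) = 2*g
v(p, R) = (5 + 2*R)²
(12356 + v(-41, 46)) + 302*42 = (12356 + (5 + 2*46)²) + 302*42 = (12356 + (5 + 92)²) + 12684 = (12356 + 97²) + 12684 = (12356 + 9409) + 12684 = 21765 + 12684 = 34449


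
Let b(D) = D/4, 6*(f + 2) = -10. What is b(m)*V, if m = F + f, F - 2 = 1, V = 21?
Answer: -7/2 ≈ -3.5000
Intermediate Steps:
f = -11/3 (f = -2 + (1/6)*(-10) = -2 - 5/3 = -11/3 ≈ -3.6667)
F = 3 (F = 2 + 1 = 3)
m = -2/3 (m = 3 - 11/3 = -2/3 ≈ -0.66667)
b(D) = D/4 (b(D) = D*(1/4) = D/4)
b(m)*V = ((1/4)*(-2/3))*21 = -1/6*21 = -7/2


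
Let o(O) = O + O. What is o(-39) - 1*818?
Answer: -896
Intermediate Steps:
o(O) = 2*O
o(-39) - 1*818 = 2*(-39) - 1*818 = -78 - 818 = -896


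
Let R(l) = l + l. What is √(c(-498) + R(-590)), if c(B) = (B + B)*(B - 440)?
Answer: 2*√233267 ≈ 965.95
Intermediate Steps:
c(B) = 2*B*(-440 + B) (c(B) = (2*B)*(-440 + B) = 2*B*(-440 + B))
R(l) = 2*l
√(c(-498) + R(-590)) = √(2*(-498)*(-440 - 498) + 2*(-590)) = √(2*(-498)*(-938) - 1180) = √(934248 - 1180) = √933068 = 2*√233267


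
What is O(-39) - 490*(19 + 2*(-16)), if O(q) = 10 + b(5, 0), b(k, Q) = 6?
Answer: 6386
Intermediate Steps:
O(q) = 16 (O(q) = 10 + 6 = 16)
O(-39) - 490*(19 + 2*(-16)) = 16 - 490*(19 + 2*(-16)) = 16 - 490*(19 - 32) = 16 - 490*(-13) = 16 + 6370 = 6386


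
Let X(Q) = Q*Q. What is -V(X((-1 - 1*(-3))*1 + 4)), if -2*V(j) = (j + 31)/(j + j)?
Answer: 67/144 ≈ 0.46528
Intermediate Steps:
X(Q) = Q²
V(j) = -(31 + j)/(4*j) (V(j) = -(j + 31)/(2*(j + j)) = -(31 + j)/(2*(2*j)) = -(31 + j)*1/(2*j)/2 = -(31 + j)/(4*j))
-V(X((-1 - 1*(-3))*1 + 4)) = -(-31 - ((-1 - 1*(-3))*1 + 4)²)/(4*(((-1 - 1*(-3))*1 + 4)²)) = -(-31 - ((-1 + 3)*1 + 4)²)/(4*(((-1 + 3)*1 + 4)²)) = -(-31 - (2*1 + 4)²)/(4*((2*1 + 4)²)) = -(-31 - (2 + 4)²)/(4*((2 + 4)²)) = -(-31 - 1*6²)/(4*(6²)) = -(-31 - 1*36)/(4*36) = -(-31 - 36)/(4*36) = -(-67)/(4*36) = -1*(-67/144) = 67/144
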